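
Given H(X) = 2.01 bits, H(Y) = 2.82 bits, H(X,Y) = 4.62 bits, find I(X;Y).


I(X;Y) = H(X) + H(Y) - H(X,Y) = 2.01 + 2.82 - 4.62 = 0.21

0.21 bits


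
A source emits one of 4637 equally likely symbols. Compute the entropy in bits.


H = log2(n) = log2(4637) = 12.179

12.179 bits


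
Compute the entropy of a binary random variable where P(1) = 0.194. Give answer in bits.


H = -p*log2(p) - (1-p)*log2(1-p). -0.194*log2(0.194) = 0.458979; -0.806*log2(0.806) = 0.250785. H = 0.458979 + 0.250785 = 0.7098

0.7098 bits


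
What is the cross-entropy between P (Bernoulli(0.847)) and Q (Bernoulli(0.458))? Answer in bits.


H(P,Q) = -p*log2(q) - (1-p)*log2(1-q). -0.847*log2(0.458) = 0.954214; -0.153*log2(0.542) = 0.135196. H(P,Q) = 0.954214 + 0.135196 = 1.0894

1.0894 bits


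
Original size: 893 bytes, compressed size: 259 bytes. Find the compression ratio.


Ratio = original / compressed = 893 / 259 = 3.4479

3.4479


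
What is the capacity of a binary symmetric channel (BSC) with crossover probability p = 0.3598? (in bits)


H(p) = -p*log2(p) - (1-p)*log2(1-p) = -0.3598*log2(0.3598) - 0.6402*log2(0.6402) = 0.530609 + 0.411908 = 0.9425. C = 1 - H(p) = 1 - 0.9425 = 0.0575

0.0575 bits


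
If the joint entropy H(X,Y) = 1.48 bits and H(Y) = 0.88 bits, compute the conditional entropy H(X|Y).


H(X|Y) = H(X,Y) - H(Y) = 1.48 - 0.88 = 0.6

0.6 bits


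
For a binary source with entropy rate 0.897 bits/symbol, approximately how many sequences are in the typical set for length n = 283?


log2|A_typical| = nH = 283 * 0.897 = 253.851, so |A_typical| ~ 2^253.851 = 2.611e+76

2.611e+76


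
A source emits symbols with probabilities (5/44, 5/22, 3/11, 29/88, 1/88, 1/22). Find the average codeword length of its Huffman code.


Huffman construction (repeatedly merge the two least-probable nodes; each merge adds 1 bit to every symbol beneath it): 1/88 + 1/22 = 5/88; 5/88 + 5/44 = 15/88; 15/88 + 5/22 = 35/88; 3/11 + 29/88 = 53/88; 35/88 + 53/88 = 1. Resulting codeword lengths (in the order the probabilities were given): (3, 2, 2, 2, 4, 4). L_avg = sum(p_i * l_i) = 5/44*3 + 5/22*2 + 3/11*2 + 29/88*2 + 1/88*4 + 1/22*4 = 49/22 = 2.2273

2.2273 bits


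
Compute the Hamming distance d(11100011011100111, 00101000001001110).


Count differing positions: ^ ^ . . ^ . ^ ^ . ^ . ^ . ^ . . ^ = 9 differences

9


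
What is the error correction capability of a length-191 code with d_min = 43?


Correction capability = floor((d-1)/2) = floor((43-1)/2) = 21

21 errors


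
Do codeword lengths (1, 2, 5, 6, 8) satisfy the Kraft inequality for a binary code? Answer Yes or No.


Kraft sum = sum(2^(-l_i)) = 0.8008, need <= 1. Result: satisfied (a binary prefix-free code with these lengths exists)

Yes


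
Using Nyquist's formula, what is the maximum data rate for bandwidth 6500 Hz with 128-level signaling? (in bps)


Rate = 2 * B * log2(M) = 2 * 6500 * 7.0 = 91000.0

91000.0 bps


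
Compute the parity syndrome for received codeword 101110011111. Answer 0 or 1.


Syndrome = XOR of all bits = 1 XOR 0 XOR 1 XOR 1 XOR 1 XOR 0 XOR 0 XOR 1 XOR 1 XOR 1 XOR 1 XOR 1 = 1

1


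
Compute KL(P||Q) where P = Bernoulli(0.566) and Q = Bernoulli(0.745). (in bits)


KL = p*log2(p/q) + (1-p)*log2((1-p)/(1-q)) = 0.566*log2(0.566/0.745) + 0.434*log2(0.434/0.255) = 0.1086

0.1086 bits


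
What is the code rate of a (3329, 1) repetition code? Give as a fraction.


Rate = k/n = 1/3329

1/3329


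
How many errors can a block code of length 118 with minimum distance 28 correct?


Correction capability = floor((d-1)/2) = floor((28-1)/2) = 13

13 errors


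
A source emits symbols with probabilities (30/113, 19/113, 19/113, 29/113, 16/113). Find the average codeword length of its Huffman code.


Huffman construction (repeatedly merge the two least-probable nodes; each merge adds 1 bit to every symbol beneath it): 16/113 + 19/113 = 35/113; 19/113 + 29/113 = 48/113; 30/113 + 35/113 = 65/113; 48/113 + 65/113 = 1. Resulting codeword lengths (in the order the probabilities were given): (2, 3, 2, 2, 3). L_avg = sum(p_i * l_i) = 30/113*2 + 19/113*3 + 19/113*2 + 29/113*2 + 16/113*3 = 261/113 = 2.3097

2.3097 bits


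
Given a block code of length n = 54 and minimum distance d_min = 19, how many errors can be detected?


Detection capability = d_min - 1 = 19 - 1 = 18

18 errors


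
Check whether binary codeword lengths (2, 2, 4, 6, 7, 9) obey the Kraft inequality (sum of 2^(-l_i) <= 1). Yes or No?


Kraft sum = sum(2^(-l_i)) = 0.5879, need <= 1. Result: satisfied (a binary prefix-free code with these lengths exists)

Yes


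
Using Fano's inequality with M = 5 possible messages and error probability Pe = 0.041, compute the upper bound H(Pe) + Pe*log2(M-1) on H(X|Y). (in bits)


H(Pe) = -Pe*log2(Pe) - (1-Pe)*log2(1-Pe) = -0.041*log2(0.041) - 0.959*log2(0.959) = 0.188938 + 0.057921 = 0.2469. Pe*log2(M-1) = 0.041*log2(4) = 0.082000. Bound = H(Pe) + Pe*log2(M-1) = 0.188938 + 0.057921 + 0.082000 = 0.3289

0.3289 bits


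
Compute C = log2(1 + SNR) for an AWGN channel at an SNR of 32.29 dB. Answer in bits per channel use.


SNR_linear = 10^(32.29/10) = 1694.3378; C = log2(1 + SNR_linear) = log2(1 + 1694.3378) = 10.7274

10.7274 bits/channel use


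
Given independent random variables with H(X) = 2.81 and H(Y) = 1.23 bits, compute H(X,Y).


For independent variables, H(X,Y) = H(X) + H(Y) = 2.81 + 1.23 = 4.04

4.04 bits


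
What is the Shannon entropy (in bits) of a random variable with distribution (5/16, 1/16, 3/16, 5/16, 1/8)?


H = -sum(p_i * log2(p_i)). Terms: -(5/16)*log2(5/16) = 0.524397; -(1/16)*log2(1/16) = 0.250000; -(3/16)*log2(3/16) = 0.452820; -(5/16)*log2(5/16) = 0.524397; -(1/8)*log2(1/8) = 0.375000. H = 0.524397 + 0.250000 + 0.452820 + 0.524397 + 0.375000 = 2.1266

2.1266 bits


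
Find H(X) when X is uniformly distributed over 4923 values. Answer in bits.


H = log2(n) = log2(4923) = 12.2653

12.2653 bits


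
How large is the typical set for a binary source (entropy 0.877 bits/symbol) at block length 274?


log2|A_typical| = nH = 274 * 0.877 = 240.298, so |A_typical| ~ 2^240.298 = 2.172e+72

2.172e+72


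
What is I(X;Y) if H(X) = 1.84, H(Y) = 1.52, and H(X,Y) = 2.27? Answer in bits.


I(X;Y) = H(X) + H(Y) - H(X,Y) = 1.84 + 1.52 - 2.27 = 1.09

1.09 bits


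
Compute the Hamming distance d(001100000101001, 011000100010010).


Count differing positions: . ^ . ^ . . ^ . . ^ ^ ^ . ^ ^ = 8 differences

8


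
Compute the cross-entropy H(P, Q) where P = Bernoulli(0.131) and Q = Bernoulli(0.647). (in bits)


H(P,Q) = -p*log2(q) - (1-p)*log2(1-q). -0.131*log2(0.647) = 0.082289; -0.869*log2(0.353) = 1.305464. H(P,Q) = 0.082289 + 1.305464 = 1.3878

1.3878 bits


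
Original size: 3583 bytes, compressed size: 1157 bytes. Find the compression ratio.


Ratio = original / compressed = 3583 / 1157 = 3.0968

3.0968


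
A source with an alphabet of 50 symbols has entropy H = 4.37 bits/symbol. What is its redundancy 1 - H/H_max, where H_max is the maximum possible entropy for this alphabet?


H_max = log2(K) = log2(50) = 5.6439 bits/symbol. Redundancy = 1 - H/H_max = 1 - 4.37/5.6439 = 1 - 0.7743 = 0.2257

0.2257


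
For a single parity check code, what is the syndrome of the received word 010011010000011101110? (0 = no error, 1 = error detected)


Syndrome = XOR of all bits = 0 XOR 1 XOR 0 XOR 0 XOR 1 XOR 1 XOR 0 XOR 1 XOR 0 XOR 0 XOR 0 XOR 0 XOR 0 XOR 1 XOR 1 XOR 1 XOR 0 XOR 1 XOR 1 XOR 1 XOR 0 = 0

0


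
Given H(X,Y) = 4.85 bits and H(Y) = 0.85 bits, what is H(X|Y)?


H(X|Y) = H(X,Y) - H(Y) = 4.85 - 0.85 = 4.0

4.0 bits


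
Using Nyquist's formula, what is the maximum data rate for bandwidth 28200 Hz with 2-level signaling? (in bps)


Rate = 2 * B * log2(M) = 2 * 28200 * 1.0 = 56400.0

56400.0 bps


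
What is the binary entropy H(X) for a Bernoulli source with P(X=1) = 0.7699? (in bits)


H = -p*log2(p) - (1-p)*log2(1-p). -0.7699*log2(0.7699) = 0.290450; -0.2301*log2(0.2301) = 0.487735. H = 0.290450 + 0.487735 = 0.7782

0.7782 bits


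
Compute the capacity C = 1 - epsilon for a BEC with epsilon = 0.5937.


C = 1 - epsilon = 1 - 0.5937 = 0.4063

0.4063 bits


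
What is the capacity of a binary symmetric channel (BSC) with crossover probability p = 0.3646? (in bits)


H(p) = -p*log2(p) - (1-p)*log2(1-p) = -0.3646*log2(0.3646) - 0.6354*log2(0.6354) = 0.530717 + 0.415719 = 0.9464. C = 1 - H(p) = 1 - 0.9464 = 0.0536

0.0536 bits


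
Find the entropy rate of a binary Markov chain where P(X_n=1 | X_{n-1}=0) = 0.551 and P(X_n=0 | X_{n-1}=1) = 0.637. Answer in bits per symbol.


Stationary distribution: pi_0 = p10/(p01+p10) = 0.5362, pi_1 = 0.4638. Entropy rate H' = pi_0*H(p01) + pi_1*H(p10) = 0.5362*0.9925 + 0.4638*0.9451 = 0.9705

0.9705 bits/symbol


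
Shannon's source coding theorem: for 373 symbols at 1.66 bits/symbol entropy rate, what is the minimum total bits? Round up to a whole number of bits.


Minimum bits >= n * H = 373 * 1.66 = 619.18, rounded up to a whole number of bits = 620

620 bits


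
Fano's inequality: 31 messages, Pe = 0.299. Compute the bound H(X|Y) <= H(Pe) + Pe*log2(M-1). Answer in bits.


H(Pe) = -Pe*log2(Pe) - (1-Pe)*log2(1-Pe) = -0.299*log2(0.299) - 0.701*log2(0.701) = 0.520793 + 0.359272 = 0.8801. Pe*log2(M-1) = 0.299*log2(30) = 1.467160. Bound = H(Pe) + Pe*log2(M-1) = 0.520793 + 0.359272 + 1.467160 = 2.3472

2.3472 bits


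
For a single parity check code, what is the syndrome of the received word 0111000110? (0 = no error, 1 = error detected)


Syndrome = XOR of all bits = 0 XOR 1 XOR 1 XOR 1 XOR 0 XOR 0 XOR 0 XOR 1 XOR 1 XOR 0 = 1

1


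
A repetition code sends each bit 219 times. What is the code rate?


Rate = k/n = 1/219

1/219


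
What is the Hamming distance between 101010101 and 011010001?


Count differing positions: ^ ^ . . . . ^ . . = 3 differences

3


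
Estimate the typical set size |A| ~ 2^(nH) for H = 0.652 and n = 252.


log2|A_typical| = nH = 252 * 0.652 = 164.304, so |A_typical| ~ 2^164.304 = 2.887e+49

2.887e+49


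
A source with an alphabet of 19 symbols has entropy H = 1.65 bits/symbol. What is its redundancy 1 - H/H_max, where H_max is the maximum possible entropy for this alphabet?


H_max = log2(K) = log2(19) = 4.2479 bits/symbol. Redundancy = 1 - H/H_max = 1 - 1.65/4.2479 = 1 - 0.3884 = 0.6116

0.6116


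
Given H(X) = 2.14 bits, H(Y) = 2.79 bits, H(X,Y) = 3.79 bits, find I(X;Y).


I(X;Y) = H(X) + H(Y) - H(X,Y) = 2.14 + 2.79 - 3.79 = 1.14

1.14 bits


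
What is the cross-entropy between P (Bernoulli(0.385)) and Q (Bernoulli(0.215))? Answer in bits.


H(P,Q) = -p*log2(q) - (1-p)*log2(1-q). -0.385*log2(0.215) = 0.853773; -0.615*log2(0.785) = 0.214780. H(P,Q) = 0.853773 + 0.214780 = 1.0686

1.0686 bits


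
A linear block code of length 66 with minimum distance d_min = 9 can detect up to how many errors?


Detection capability = d_min - 1 = 9 - 1 = 8

8 errors


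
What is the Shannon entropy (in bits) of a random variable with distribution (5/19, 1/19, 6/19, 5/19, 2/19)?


H = -sum(p_i * log2(p_i)). Terms: -(5/19)*log2(5/19) = 0.506842; -(1/19)*log2(1/19) = 0.223575; -(6/19)*log2(6/19) = 0.525147; -(5/19)*log2(5/19) = 0.506842; -(2/19)*log2(2/19) = 0.341887. H = 0.506842 + 0.223575 + 0.525147 + 0.506842 + 0.341887 = 2.1043

2.1043 bits


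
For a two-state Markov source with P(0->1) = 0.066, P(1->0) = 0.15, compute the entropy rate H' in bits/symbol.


Stationary distribution: pi_0 = p10/(p01+p10) = 0.6944, pi_1 = 0.3056. Entropy rate H' = pi_0*H(p01) + pi_1*H(p10) = 0.6944*0.3508 + 0.3056*0.6098 = 0.43

0.43 bits/symbol


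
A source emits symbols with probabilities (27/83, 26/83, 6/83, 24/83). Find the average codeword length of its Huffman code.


Huffman construction (repeatedly merge the two least-probable nodes; each merge adds 1 bit to every symbol beneath it): 6/83 + 24/83 = 30/83; 26/83 + 27/83 = 53/83; 30/83 + 53/83 = 1. Resulting codeword lengths (in the order the probabilities were given): (2, 2, 2, 2). L_avg = sum(p_i * l_i) = 27/83*2 + 26/83*2 + 6/83*2 + 24/83*2 = 2

2.0 bits


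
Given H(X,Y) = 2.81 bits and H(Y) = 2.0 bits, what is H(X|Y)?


H(X|Y) = H(X,Y) - H(Y) = 2.81 - 2.0 = 0.81

0.81 bits


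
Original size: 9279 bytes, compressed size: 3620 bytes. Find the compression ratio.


Ratio = original / compressed = 9279 / 3620 = 2.5633

2.5633


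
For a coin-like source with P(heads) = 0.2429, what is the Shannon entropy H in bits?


H = -p*log2(p) - (1-p)*log2(1-p). -0.2429*log2(0.2429) = 0.495896; -0.7571*log2(0.7571) = 0.303933. H = 0.495896 + 0.303933 = 0.7998

0.7998 bits


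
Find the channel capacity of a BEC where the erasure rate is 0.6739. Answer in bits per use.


C = 1 - epsilon = 1 - 0.6739 = 0.3261

0.3261 bits


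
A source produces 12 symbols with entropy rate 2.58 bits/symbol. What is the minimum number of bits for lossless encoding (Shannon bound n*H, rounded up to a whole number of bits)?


Minimum bits >= n * H = 12 * 2.58 = 30.96, rounded up to a whole number of bits = 31

31 bits


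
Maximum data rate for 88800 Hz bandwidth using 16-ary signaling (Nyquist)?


Rate = 2 * B * log2(M) = 2 * 88800 * 4.0 = 710400.0

710400.0 bps


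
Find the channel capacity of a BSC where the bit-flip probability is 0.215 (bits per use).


H(p) = -p*log2(p) - (1-p)*log2(1-p) = -0.215*log2(0.215) - 0.785*log2(0.785) = 0.476782 + 0.274150 = 0.7509. C = 1 - H(p) = 1 - 0.7509 = 0.2491

0.2491 bits


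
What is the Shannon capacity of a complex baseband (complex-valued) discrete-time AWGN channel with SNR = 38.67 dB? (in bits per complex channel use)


SNR_linear = 10^(38.67/10) = 7362.071; C = log2(1 + SNR_linear) = log2(1 + 7362.071) = 12.8461

12.8461 bits/channel use


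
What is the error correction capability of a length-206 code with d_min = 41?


Correction capability = floor((d-1)/2) = floor((41-1)/2) = 20

20 errors


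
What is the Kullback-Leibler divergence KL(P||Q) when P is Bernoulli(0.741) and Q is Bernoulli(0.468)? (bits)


KL = p*log2(p/q) + (1-p)*log2((1-p)/(1-q)) = 0.741*log2(0.741/0.468) + 0.259*log2(0.259/0.532) = 0.2223

0.2223 bits


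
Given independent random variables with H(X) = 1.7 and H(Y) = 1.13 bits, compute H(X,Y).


For independent variables, H(X,Y) = H(X) + H(Y) = 1.7 + 1.13 = 2.83

2.83 bits


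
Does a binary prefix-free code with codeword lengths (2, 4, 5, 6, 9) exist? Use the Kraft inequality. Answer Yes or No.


Kraft sum = sum(2^(-l_i)) = 0.3613, need <= 1. Result: satisfied (a binary prefix-free code with these lengths exists)

Yes


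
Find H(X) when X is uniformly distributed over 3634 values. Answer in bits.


H = log2(n) = log2(3634) = 11.8273

11.8273 bits


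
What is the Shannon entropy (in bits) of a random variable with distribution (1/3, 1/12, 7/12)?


H = -sum(p_i * log2(p_i)). Terms: -(1/3)*log2(1/3) = 0.528321; -(1/12)*log2(1/12) = 0.298747; -(7/12)*log2(7/12) = 0.453604. H = 0.528321 + 0.298747 + 0.453604 = 1.2807

1.2807 bits


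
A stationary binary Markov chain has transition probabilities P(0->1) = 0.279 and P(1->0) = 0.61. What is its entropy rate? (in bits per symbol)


Stationary distribution: pi_0 = p10/(p01+p10) = 0.6862, pi_1 = 0.3138. Entropy rate H' = pi_0*H(p01) + pi_1*H(p10) = 0.6862*0.8541 + 0.3138*0.9648 = 0.8888

0.8888 bits/symbol


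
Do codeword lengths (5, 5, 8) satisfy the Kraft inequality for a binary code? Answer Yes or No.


Kraft sum = sum(2^(-l_i)) = 0.0664, need <= 1. Result: satisfied (a binary prefix-free code with these lengths exists)

Yes


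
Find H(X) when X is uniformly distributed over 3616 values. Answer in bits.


H = log2(n) = log2(3616) = 11.8202

11.8202 bits


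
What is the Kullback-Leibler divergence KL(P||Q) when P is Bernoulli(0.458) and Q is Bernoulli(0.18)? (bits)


KL = p*log2(p/q) + (1-p)*log2((1-p)/(1-q)) = 0.458*log2(0.458/0.18) + 0.542*log2(0.542/0.82) = 0.2933

0.2933 bits


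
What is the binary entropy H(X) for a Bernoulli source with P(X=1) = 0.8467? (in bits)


H = -p*log2(p) - (1-p)*log2(1-p). -0.8467*log2(0.8467) = 0.203273; -0.1533*log2(0.1533) = 0.414764. H = 0.203273 + 0.414764 = 0.618

0.618 bits


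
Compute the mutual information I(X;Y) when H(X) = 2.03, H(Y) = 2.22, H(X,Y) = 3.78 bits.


I(X;Y) = H(X) + H(Y) - H(X,Y) = 2.03 + 2.22 - 3.78 = 0.47

0.47 bits


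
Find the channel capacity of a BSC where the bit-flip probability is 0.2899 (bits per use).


H(p) = -p*log2(p) - (1-p)*log2(1-p) = -0.2899*log2(0.2899) - 0.7101*log2(0.7101) = 0.517869 + 0.350723 = 0.8686. C = 1 - H(p) = 1 - 0.8686 = 0.1314

0.1314 bits


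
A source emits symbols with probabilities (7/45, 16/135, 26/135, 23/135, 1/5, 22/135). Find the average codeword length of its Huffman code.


Huffman construction (repeatedly merge the two least-probable nodes; each merge adds 1 bit to every symbol beneath it): 16/135 + 7/45 = 37/135; 22/135 + 23/135 = 1/3; 26/135 + 1/5 = 53/135; 37/135 + 1/3 = 82/135; 53/135 + 82/135 = 1. Resulting codeword lengths (in the order the probabilities were given): (3, 3, 2, 3, 2, 3). L_avg = sum(p_i * l_i) = 7/45*3 + 16/135*3 + 26/135*2 + 23/135*3 + 1/5*2 + 22/135*3 = 352/135 = 2.6074

2.6074 bits


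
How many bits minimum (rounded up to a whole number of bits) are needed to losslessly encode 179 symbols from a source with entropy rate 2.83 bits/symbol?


Minimum bits >= n * H = 179 * 2.83 = 506.57, rounded up to a whole number of bits = 507

507 bits


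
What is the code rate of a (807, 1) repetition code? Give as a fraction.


Rate = k/n = 1/807

1/807


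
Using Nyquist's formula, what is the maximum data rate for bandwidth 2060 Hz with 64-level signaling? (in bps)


Rate = 2 * B * log2(M) = 2 * 2060 * 6.0 = 24720.0

24720.0 bps


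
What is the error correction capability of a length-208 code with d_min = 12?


Correction capability = floor((d-1)/2) = floor((12-1)/2) = 5

5 errors


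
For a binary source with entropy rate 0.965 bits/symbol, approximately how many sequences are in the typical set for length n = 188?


log2|A_typical| = nH = 188 * 0.965 = 181.42, so |A_typical| ~ 2^181.42 = 4.101e+54

4.101e+54


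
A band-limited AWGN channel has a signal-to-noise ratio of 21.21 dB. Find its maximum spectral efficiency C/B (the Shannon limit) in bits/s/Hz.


SNR_linear = 10^(21.21/10) = 132.1296; C/B = log2(1 + SNR_linear) = log2(1 + 132.1296) = 7.0567

7.0567 bits/s/Hz


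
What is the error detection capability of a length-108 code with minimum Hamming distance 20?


Detection capability = d_min - 1 = 20 - 1 = 19

19 errors


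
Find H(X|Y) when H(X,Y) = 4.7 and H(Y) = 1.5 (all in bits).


H(X|Y) = H(X,Y) - H(Y) = 4.7 - 1.5 = 3.2

3.2 bits


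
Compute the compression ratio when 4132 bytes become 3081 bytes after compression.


Ratio = original / compressed = 4132 / 3081 = 1.3411

1.3411


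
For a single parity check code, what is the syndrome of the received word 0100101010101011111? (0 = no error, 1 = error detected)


Syndrome = XOR of all bits = 0 XOR 1 XOR 0 XOR 0 XOR 1 XOR 0 XOR 1 XOR 0 XOR 1 XOR 0 XOR 1 XOR 0 XOR 1 XOR 0 XOR 1 XOR 1 XOR 1 XOR 1 XOR 1 = 1

1


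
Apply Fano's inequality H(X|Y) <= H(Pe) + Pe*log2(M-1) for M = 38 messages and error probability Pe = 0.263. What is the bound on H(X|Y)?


H(Pe) = -Pe*log2(Pe) - (1-Pe)*log2(1-Pe) = -0.263*log2(0.263) - 0.737*log2(0.737) = 0.506766 + 0.324474 = 0.8312. Pe*log2(M-1) = 0.263*log2(37) = 1.370086. Bound = H(Pe) + Pe*log2(M-1) = 0.506766 + 0.324474 + 1.370086 = 2.2013

2.2013 bits


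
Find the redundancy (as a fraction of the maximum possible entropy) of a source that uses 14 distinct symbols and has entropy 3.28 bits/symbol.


H_max = log2(K) = log2(14) = 3.8074 bits/symbol. Redundancy = 1 - H/H_max = 1 - 3.28/3.8074 = 1 - 0.8615 = 0.1385

0.1385


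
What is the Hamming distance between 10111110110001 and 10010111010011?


Count differing positions: . . ^ . ^ . . ^ ^ . . . ^ . = 5 differences

5


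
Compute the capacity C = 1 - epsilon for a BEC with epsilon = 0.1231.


C = 1 - epsilon = 1 - 0.1231 = 0.8769

0.8769 bits


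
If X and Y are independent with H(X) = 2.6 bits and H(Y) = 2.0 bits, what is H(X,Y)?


For independent variables, H(X,Y) = H(X) + H(Y) = 2.6 + 2.0 = 4.6

4.6 bits


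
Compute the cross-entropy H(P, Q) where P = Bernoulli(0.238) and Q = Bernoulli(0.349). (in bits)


H(P,Q) = -p*log2(q) - (1-p)*log2(1-q). -0.238*log2(0.349) = 0.361451; -0.762*log2(0.651) = 0.471884. H(P,Q) = 0.361451 + 0.471884 = 0.8333

0.8333 bits


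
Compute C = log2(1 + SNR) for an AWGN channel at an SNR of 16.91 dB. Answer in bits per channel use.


SNR_linear = 10^(16.91/10) = 49.0908; C = log2(1 + SNR_linear) = log2(1 + 49.0908) = 5.6465

5.6465 bits/channel use


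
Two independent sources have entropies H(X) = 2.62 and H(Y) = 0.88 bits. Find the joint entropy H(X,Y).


For independent variables, H(X,Y) = H(X) + H(Y) = 2.62 + 0.88 = 3.5

3.5 bits


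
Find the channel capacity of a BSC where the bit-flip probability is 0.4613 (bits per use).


H(p) = -p*log2(p) - (1-p)*log2(1-p) = -0.4613*log2(0.4613) - 0.5387*log2(0.5387) = 0.514914 + 0.480761 = 0.9957. C = 1 - H(p) = 1 - 0.9957 = 0.0043

0.0043 bits


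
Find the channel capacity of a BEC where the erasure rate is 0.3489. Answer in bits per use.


C = 1 - epsilon = 1 - 0.3489 = 0.6511

0.6511 bits


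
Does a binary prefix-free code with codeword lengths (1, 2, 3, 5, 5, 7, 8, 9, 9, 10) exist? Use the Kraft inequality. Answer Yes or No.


Kraft sum = sum(2^(-l_i)) = 0.9541, need <= 1. Result: satisfied (a binary prefix-free code with these lengths exists)

Yes


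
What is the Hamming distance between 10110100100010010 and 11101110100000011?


Count differing positions: . ^ . ^ ^ . ^ . . . . . ^ . . . ^ = 6 differences

6


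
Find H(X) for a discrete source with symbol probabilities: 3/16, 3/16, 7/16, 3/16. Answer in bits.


H = -sum(p_i * log2(p_i)). Terms: -(3/16)*log2(3/16) = 0.452820; -(3/16)*log2(3/16) = 0.452820; -(7/16)*log2(7/16) = 0.521782; -(3/16)*log2(3/16) = 0.452820. H = 0.452820 + 0.452820 + 0.521782 + 0.452820 = 1.8802

1.8802 bits


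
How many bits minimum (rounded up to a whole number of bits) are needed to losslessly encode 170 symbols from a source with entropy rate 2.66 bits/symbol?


Minimum bits >= n * H = 170 * 2.66 = 452.2, rounded up to a whole number of bits = 453

453 bits


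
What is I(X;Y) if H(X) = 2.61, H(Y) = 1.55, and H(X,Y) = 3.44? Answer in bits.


I(X;Y) = H(X) + H(Y) - H(X,Y) = 2.61 + 1.55 - 3.44 = 0.72

0.72 bits


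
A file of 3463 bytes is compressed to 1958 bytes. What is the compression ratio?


Ratio = original / compressed = 3463 / 1958 = 1.7686

1.7686


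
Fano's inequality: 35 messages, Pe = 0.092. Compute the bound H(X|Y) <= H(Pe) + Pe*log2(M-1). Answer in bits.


H(Pe) = -Pe*log2(Pe) - (1-Pe)*log2(1-Pe) = -0.092*log2(0.092) - 0.908*log2(0.908) = 0.316684 + 0.126426 = 0.4431. Pe*log2(M-1) = 0.092*log2(34) = 0.468047. Bound = H(Pe) + Pe*log2(M-1) = 0.316684 + 0.126426 + 0.468047 = 0.9112

0.9112 bits


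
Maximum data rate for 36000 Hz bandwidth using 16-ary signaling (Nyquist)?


Rate = 2 * B * log2(M) = 2 * 36000 * 4.0 = 288000.0

288000.0 bps


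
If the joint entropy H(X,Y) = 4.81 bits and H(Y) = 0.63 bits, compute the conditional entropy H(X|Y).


H(X|Y) = H(X,Y) - H(Y) = 4.81 - 0.63 = 4.18

4.18 bits


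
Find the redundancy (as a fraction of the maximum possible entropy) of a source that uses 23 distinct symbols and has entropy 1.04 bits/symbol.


H_max = log2(K) = log2(23) = 4.5236 bits/symbol. Redundancy = 1 - H/H_max = 1 - 1.04/4.5236 = 1 - 0.2299 = 0.7701

0.7701


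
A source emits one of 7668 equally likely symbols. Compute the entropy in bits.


H = log2(n) = log2(7668) = 12.9046

12.9046 bits


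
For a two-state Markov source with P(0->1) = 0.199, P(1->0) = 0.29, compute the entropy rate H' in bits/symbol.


Stationary distribution: pi_0 = p10/(p01+p10) = 0.593, pi_1 = 0.407. Entropy rate H' = pi_0*H(p01) + pi_1*H(p10) = 0.593*0.7199 + 0.407*0.8687 = 0.7805

0.7805 bits/symbol


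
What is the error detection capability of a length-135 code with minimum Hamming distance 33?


Detection capability = d_min - 1 = 33 - 1 = 32

32 errors


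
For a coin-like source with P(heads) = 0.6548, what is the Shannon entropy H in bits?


H = -p*log2(p) - (1-p)*log2(1-p). -0.6548*log2(0.6548) = 0.400000; -0.3452*log2(0.3452) = 0.529708. H = 0.400000 + 0.529708 = 0.9297

0.9297 bits


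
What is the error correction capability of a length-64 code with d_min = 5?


Correction capability = floor((d-1)/2) = floor((5-1)/2) = 2

2 errors


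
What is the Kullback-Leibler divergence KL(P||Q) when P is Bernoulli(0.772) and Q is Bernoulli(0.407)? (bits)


KL = p*log2(p/q) + (1-p)*log2((1-p)/(1-q)) = 0.772*log2(0.772/0.407) + 0.228*log2(0.228/0.593) = 0.3986

0.3986 bits


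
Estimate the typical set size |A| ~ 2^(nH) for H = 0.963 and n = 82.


log2|A_typical| = nH = 82 * 0.963 = 78.966, so |A_typical| ~ 2^78.966 = 5.904e+23

5.904e+23


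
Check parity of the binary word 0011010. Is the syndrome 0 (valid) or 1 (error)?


Syndrome = XOR of all bits = 0 XOR 0 XOR 1 XOR 1 XOR 0 XOR 1 XOR 0 = 1

1


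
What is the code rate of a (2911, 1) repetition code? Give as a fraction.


Rate = k/n = 1/2911

1/2911


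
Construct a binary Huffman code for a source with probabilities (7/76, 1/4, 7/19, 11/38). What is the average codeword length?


Huffman construction (repeatedly merge the two least-probable nodes; each merge adds 1 bit to every symbol beneath it): 7/76 + 1/4 = 13/38; 11/38 + 13/38 = 12/19; 7/19 + 12/19 = 1. Resulting codeword lengths (in the order the probabilities were given): (3, 3, 1, 2). L_avg = sum(p_i * l_i) = 7/76*3 + 1/4*3 + 7/19*1 + 11/38*2 = 75/38 = 1.9737

1.9737 bits


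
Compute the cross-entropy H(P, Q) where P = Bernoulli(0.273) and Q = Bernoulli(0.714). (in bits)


H(P,Q) = -p*log2(q) - (1-p)*log2(1-q). -0.273*log2(0.714) = 0.132679; -0.727*log2(0.286) = 1.312899. H(P,Q) = 0.132679 + 1.312899 = 1.4456

1.4456 bits


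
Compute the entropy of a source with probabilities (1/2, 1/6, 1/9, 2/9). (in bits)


H = -sum(p_i * log2(p_i)). Terms: -(1/2)*log2(1/2) = 0.500000; -(1/6)*log2(1/6) = 0.430827; -(1/9)*log2(1/9) = 0.352214; -(2/9)*log2(2/9) = 0.482206. H = 0.500000 + 0.430827 + 0.352214 + 0.482206 = 1.7652

1.7652 bits


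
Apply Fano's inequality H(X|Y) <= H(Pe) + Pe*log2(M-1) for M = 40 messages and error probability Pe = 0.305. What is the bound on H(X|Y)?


H(Pe) = -Pe*log2(Pe) - (1-Pe)*log2(1-Pe) = -0.305*log2(0.305) - 0.695*log2(0.695) = 0.522501 + 0.364816 = 0.8873. Pe*log2(M-1) = 0.305*log2(39) = 1.612048. Bound = H(Pe) + Pe*log2(M-1) = 0.522501 + 0.364816 + 1.612048 = 2.4994

2.4994 bits


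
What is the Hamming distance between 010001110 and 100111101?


Count differing positions: ^ ^ . ^ ^ . . ^ ^ = 6 differences

6


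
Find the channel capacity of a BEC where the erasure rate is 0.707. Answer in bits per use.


C = 1 - epsilon = 1 - 0.707 = 0.293

0.293 bits


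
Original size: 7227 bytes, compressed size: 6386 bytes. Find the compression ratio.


Ratio = original / compressed = 7227 / 6386 = 1.1317

1.1317


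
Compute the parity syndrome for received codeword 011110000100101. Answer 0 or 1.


Syndrome = XOR of all bits = 0 XOR 1 XOR 1 XOR 1 XOR 1 XOR 0 XOR 0 XOR 0 XOR 0 XOR 1 XOR 0 XOR 0 XOR 1 XOR 0 XOR 1 = 1

1


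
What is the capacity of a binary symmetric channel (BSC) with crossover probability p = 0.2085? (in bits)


H(p) = -p*log2(p) - (1-p)*log2(1-p) = -0.2085*log2(0.2085) - 0.7915*log2(0.7915) = 0.471602 + 0.267004 = 0.7386. C = 1 - H(p) = 1 - 0.7386 = 0.2614

0.2614 bits


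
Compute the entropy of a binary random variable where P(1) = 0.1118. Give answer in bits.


H = -p*log2(p) - (1-p)*log2(1-p). -0.1118*log2(0.1118) = 0.353401; -0.8882*log2(0.8882) = 0.151921. H = 0.353401 + 0.151921 = 0.5053

0.5053 bits


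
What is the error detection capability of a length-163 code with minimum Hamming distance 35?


Detection capability = d_min - 1 = 35 - 1 = 34

34 errors


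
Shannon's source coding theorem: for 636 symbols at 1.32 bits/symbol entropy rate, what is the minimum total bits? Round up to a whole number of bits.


Minimum bits >= n * H = 636 * 1.32 = 839.52, rounded up to a whole number of bits = 840

840 bits


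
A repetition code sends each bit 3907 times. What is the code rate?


Rate = k/n = 1/3907

1/3907


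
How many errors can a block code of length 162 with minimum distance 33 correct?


Correction capability = floor((d-1)/2) = floor((33-1)/2) = 16

16 errors


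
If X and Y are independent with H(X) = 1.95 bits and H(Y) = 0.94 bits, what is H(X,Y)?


For independent variables, H(X,Y) = H(X) + H(Y) = 1.95 + 0.94 = 2.89

2.89 bits


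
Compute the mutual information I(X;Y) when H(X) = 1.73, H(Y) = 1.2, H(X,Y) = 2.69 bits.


I(X;Y) = H(X) + H(Y) - H(X,Y) = 1.73 + 1.2 - 2.69 = 0.24

0.24 bits


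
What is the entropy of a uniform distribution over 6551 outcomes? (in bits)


H = log2(n) = log2(6551) = 12.6775

12.6775 bits


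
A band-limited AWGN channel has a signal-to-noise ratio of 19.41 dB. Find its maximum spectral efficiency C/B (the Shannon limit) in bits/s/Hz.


SNR_linear = 10^(19.41/10) = 87.2971; C/B = log2(1 + SNR_linear) = log2(1 + 87.2971) = 6.4643

6.4643 bits/s/Hz


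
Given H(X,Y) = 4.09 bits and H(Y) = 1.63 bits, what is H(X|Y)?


H(X|Y) = H(X,Y) - H(Y) = 4.09 - 1.63 = 2.46

2.46 bits


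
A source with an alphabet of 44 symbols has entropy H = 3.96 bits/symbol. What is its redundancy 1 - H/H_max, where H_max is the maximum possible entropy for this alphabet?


H_max = log2(K) = log2(44) = 5.4594 bits/symbol. Redundancy = 1 - H/H_max = 1 - 3.96/5.4594 = 1 - 0.7254 = 0.2746

0.2746


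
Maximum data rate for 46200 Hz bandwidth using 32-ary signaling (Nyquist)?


Rate = 2 * B * log2(M) = 2 * 46200 * 5.0 = 462000.0

462000.0 bps


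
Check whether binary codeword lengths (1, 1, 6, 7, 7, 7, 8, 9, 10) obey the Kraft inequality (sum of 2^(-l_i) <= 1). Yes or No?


Kraft sum = sum(2^(-l_i)) = 1.0459, need <= 1. Result: violated (a binary prefix-free code with these lengths cannot exist)

No


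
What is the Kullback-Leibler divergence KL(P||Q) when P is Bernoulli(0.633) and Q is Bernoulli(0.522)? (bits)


KL = p*log2(p/q) + (1-p)*log2((1-p)/(1-q)) = 0.633*log2(0.633/0.522) + 0.367*log2(0.367/0.478) = 0.0362

0.0362 bits


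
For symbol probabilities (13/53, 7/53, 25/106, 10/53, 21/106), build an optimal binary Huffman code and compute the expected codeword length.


Huffman construction (repeatedly merge the two least-probable nodes; each merge adds 1 bit to every symbol beneath it): 7/53 + 10/53 = 17/53; 21/106 + 25/106 = 23/53; 13/53 + 17/53 = 30/53; 23/53 + 30/53 = 1. Resulting codeword lengths (in the order the probabilities were given): (2, 3, 2, 3, 2). L_avg = sum(p_i * l_i) = 13/53*2 + 7/53*3 + 25/106*2 + 10/53*3 + 21/106*2 = 123/53 = 2.3208

2.3208 bits


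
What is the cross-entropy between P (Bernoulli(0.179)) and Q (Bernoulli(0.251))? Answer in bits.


H(P,Q) = -p*log2(q) - (1-p)*log2(1-q). -0.179*log2(0.251) = 0.356969; -0.821*log2(0.749) = 0.342326. H(P,Q) = 0.356969 + 0.342326 = 0.6993

0.6993 bits


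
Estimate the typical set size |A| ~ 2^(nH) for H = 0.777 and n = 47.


log2|A_typical| = nH = 47 * 0.777 = 36.519, so |A_typical| ~ 2^36.519 = 9.847e+10

9.847e+10


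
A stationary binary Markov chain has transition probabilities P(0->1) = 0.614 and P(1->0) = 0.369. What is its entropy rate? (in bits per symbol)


Stationary distribution: pi_0 = p10/(p01+p10) = 0.3754, pi_1 = 0.6246. Entropy rate H' = pi_0*H(p01) + pi_1*H(p10) = 0.3754*0.9622 + 0.6246*0.9499 = 0.9545

0.9545 bits/symbol


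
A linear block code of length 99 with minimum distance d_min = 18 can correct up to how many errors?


Correction capability = floor((d-1)/2) = floor((18-1)/2) = 8

8 errors


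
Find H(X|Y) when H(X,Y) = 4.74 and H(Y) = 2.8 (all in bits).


H(X|Y) = H(X,Y) - H(Y) = 4.74 - 2.8 = 1.94

1.94 bits


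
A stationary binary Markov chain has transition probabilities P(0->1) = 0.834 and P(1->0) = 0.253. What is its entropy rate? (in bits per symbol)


Stationary distribution: pi_0 = p10/(p01+p10) = 0.2328, pi_1 = 0.7672. Entropy rate H' = pi_0*H(p01) + pi_1*H(p10) = 0.2328*0.6485 + 0.7672*0.816 = 0.777

0.777 bits/symbol


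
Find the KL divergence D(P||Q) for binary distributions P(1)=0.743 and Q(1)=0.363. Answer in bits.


KL = p*log2(p/q) + (1-p)*log2((1-p)/(1-q)) = 0.743*log2(0.743/0.363) + 0.257*log2(0.257/0.637) = 0.4313

0.4313 bits


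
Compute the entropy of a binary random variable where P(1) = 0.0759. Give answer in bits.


H = -p*log2(p) - (1-p)*log2(1-p). -0.0759*log2(0.0759) = 0.282330; -0.9241*log2(0.9241) = 0.105236. H = 0.282330 + 0.105236 = 0.3876

0.3876 bits


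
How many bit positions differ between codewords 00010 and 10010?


Count differing positions: ^ . . . . = 1 differences

1


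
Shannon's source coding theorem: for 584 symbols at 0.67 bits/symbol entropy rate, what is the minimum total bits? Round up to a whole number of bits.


Minimum bits >= n * H = 584 * 0.67 = 391.28, rounded up to a whole number of bits = 392

392 bits


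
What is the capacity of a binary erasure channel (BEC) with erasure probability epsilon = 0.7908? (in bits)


C = 1 - epsilon = 1 - 0.7908 = 0.2092

0.2092 bits


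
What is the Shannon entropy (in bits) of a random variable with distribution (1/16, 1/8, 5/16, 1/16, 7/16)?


H = -sum(p_i * log2(p_i)). Terms: -(1/16)*log2(1/16) = 0.250000; -(1/8)*log2(1/8) = 0.375000; -(5/16)*log2(5/16) = 0.524397; -(1/16)*log2(1/16) = 0.250000; -(7/16)*log2(7/16) = 0.521782. H = 0.250000 + 0.375000 + 0.524397 + 0.250000 + 0.521782 = 1.9212

1.9212 bits


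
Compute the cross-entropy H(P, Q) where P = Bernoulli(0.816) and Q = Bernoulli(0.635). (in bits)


H(P,Q) = -p*log2(q) - (1-p)*log2(1-q). -0.816*log2(0.635) = 0.534620; -0.184*log2(0.365) = 0.267542. H(P,Q) = 0.534620 + 0.267542 = 0.8022

0.8022 bits


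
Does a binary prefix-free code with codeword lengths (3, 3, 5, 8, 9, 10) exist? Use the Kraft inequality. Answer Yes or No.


Kraft sum = sum(2^(-l_i)) = 0.2881, need <= 1. Result: satisfied (a binary prefix-free code with these lengths exists)

Yes


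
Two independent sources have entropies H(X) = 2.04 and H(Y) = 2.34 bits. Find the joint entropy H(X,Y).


For independent variables, H(X,Y) = H(X) + H(Y) = 2.04 + 2.34 = 4.38

4.38 bits


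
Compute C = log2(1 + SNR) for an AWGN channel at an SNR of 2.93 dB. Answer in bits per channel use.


SNR_linear = 10^(2.93/10) = 1.9634; C = log2(1 + SNR_linear) = log2(1 + 1.9634) = 1.5672

1.5672 bits/channel use


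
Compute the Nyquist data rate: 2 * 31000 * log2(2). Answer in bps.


Rate = 2 * B * log2(M) = 2 * 31000 * 1.0 = 62000.0

62000.0 bps


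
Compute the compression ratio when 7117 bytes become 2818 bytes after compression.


Ratio = original / compressed = 7117 / 2818 = 2.5256

2.5256


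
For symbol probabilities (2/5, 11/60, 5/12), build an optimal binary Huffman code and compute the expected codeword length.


Huffman construction (repeatedly merge the two least-probable nodes; each merge adds 1 bit to every symbol beneath it): 11/60 + 2/5 = 7/12; 5/12 + 7/12 = 1. Resulting codeword lengths (in the order the probabilities were given): (2, 2, 1). L_avg = sum(p_i * l_i) = 2/5*2 + 11/60*2 + 5/12*1 = 19/12 = 1.5833

1.5833 bits


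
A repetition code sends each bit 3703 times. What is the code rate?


Rate = k/n = 1/3703

1/3703


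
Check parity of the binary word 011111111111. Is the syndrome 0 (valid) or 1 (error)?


Syndrome = XOR of all bits = 0 XOR 1 XOR 1 XOR 1 XOR 1 XOR 1 XOR 1 XOR 1 XOR 1 XOR 1 XOR 1 XOR 1 = 1

1


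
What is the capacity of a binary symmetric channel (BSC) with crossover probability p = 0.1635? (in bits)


H(p) = -p*log2(p) - (1-p)*log2(1-p) = -0.1635*log2(0.1635) - 0.8365*log2(0.8365) = 0.427166 + 0.215451 = 0.6426. C = 1 - H(p) = 1 - 0.6426 = 0.3574

0.3574 bits


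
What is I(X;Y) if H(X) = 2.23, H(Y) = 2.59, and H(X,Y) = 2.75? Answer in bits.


I(X;Y) = H(X) + H(Y) - H(X,Y) = 2.23 + 2.59 - 2.75 = 2.07

2.07 bits


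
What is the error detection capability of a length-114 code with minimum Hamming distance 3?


Detection capability = d_min - 1 = 3 - 1 = 2

2 errors


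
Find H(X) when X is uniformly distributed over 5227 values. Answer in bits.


H = log2(n) = log2(5227) = 12.3518

12.3518 bits


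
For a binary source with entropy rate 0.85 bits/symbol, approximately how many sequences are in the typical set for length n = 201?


log2|A_typical| = nH = 201 * 0.85 = 170.85, so |A_typical| ~ 2^170.85 = 2.698e+51

2.698e+51


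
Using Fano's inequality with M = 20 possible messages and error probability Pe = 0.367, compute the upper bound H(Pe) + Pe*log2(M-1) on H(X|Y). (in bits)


H(Pe) = -Pe*log2(Pe) - (1-Pe)*log2(1-Pe) = -0.367*log2(0.367) - 0.633*log2(0.633) = 0.530736 + 0.417604 = 0.9483. Pe*log2(M-1) = 0.367*log2(19) = 1.558989. Bound = H(Pe) + Pe*log2(M-1) = 0.530736 + 0.417604 + 1.558989 = 2.5073

2.5073 bits


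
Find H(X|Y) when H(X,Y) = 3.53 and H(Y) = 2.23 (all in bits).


H(X|Y) = H(X,Y) - H(Y) = 3.53 - 2.23 = 1.3

1.3 bits


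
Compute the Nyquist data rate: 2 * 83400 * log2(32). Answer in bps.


Rate = 2 * B * log2(M) = 2 * 83400 * 5.0 = 834000.0

834000.0 bps


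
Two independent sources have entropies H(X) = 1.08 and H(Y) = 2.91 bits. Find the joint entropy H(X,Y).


For independent variables, H(X,Y) = H(X) + H(Y) = 1.08 + 2.91 = 3.99

3.99 bits


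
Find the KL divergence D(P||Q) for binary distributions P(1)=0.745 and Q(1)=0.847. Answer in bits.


KL = p*log2(p/q) + (1-p)*log2((1-p)/(1-q)) = 0.745*log2(0.745/0.847) + 0.255*log2(0.255/0.153) = 0.05

0.05 bits


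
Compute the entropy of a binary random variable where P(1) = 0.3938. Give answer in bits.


H = -p*log2(p) - (1-p)*log2(1-p). -0.3938*log2(0.3938) = 0.529450; -0.6062*log2(0.6062) = 0.437758. H = 0.529450 + 0.437758 = 0.9672

0.9672 bits


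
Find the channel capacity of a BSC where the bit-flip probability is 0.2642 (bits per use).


H(p) = -p*log2(p) - (1-p)*log2(1-p) = -0.2642*log2(0.2642) - 0.7358*log2(0.7358) = 0.507343 + 0.325676 = 0.833. C = 1 - H(p) = 1 - 0.833 = 0.167

0.167 bits


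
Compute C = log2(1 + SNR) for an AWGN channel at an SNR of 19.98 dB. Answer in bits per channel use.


SNR_linear = 10^(19.98/10) = 99.5405; C = log2(1 + SNR_linear) = log2(1 + 99.5405) = 6.6516

6.6516 bits/channel use


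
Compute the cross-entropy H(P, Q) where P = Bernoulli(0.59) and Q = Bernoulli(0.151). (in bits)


H(P,Q) = -p*log2(q) - (1-p)*log2(1-q). -0.59*log2(0.151) = 1.609154; -0.41*log2(0.849) = 0.096827. H(P,Q) = 1.609154 + 0.096827 = 1.706

1.706 bits


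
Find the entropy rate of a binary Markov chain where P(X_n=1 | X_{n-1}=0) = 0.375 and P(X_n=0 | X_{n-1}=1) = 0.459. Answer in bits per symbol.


Stationary distribution: pi_0 = p10/(p01+p10) = 0.5504, pi_1 = 0.4496. Entropy rate H' = pi_0*H(p01) + pi_1*H(p10) = 0.5504*0.9544 + 0.4496*0.9951 = 0.9727

0.9727 bits/symbol


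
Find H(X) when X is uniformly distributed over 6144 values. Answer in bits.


H = log2(n) = log2(6144) = 12.585

12.585 bits
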